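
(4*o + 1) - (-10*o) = 14*o + 1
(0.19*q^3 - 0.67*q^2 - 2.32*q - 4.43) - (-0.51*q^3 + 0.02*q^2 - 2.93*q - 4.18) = 0.7*q^3 - 0.69*q^2 + 0.61*q - 0.25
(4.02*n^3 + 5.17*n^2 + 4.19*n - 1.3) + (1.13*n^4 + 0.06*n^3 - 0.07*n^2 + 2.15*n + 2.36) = 1.13*n^4 + 4.08*n^3 + 5.1*n^2 + 6.34*n + 1.06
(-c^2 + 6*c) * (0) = 0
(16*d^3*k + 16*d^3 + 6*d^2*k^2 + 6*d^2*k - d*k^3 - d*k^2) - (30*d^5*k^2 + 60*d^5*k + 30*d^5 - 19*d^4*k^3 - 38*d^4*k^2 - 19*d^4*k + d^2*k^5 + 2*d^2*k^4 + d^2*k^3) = -30*d^5*k^2 - 60*d^5*k - 30*d^5 + 19*d^4*k^3 + 38*d^4*k^2 + 19*d^4*k + 16*d^3*k + 16*d^3 - d^2*k^5 - 2*d^2*k^4 - d^2*k^3 + 6*d^2*k^2 + 6*d^2*k - d*k^3 - d*k^2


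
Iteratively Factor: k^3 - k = (k)*(k^2 - 1) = k*(k - 1)*(k + 1)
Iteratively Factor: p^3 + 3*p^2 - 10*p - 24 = (p + 2)*(p^2 + p - 12) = (p - 3)*(p + 2)*(p + 4)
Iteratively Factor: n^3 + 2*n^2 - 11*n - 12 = (n + 4)*(n^2 - 2*n - 3) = (n - 3)*(n + 4)*(n + 1)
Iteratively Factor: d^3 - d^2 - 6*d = (d + 2)*(d^2 - 3*d) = (d - 3)*(d + 2)*(d)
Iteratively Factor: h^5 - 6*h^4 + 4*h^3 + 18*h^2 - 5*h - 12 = (h - 1)*(h^4 - 5*h^3 - h^2 + 17*h + 12) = (h - 1)*(h + 1)*(h^3 - 6*h^2 + 5*h + 12) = (h - 3)*(h - 1)*(h + 1)*(h^2 - 3*h - 4) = (h - 4)*(h - 3)*(h - 1)*(h + 1)*(h + 1)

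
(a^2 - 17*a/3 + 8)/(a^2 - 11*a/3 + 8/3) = (a - 3)/(a - 1)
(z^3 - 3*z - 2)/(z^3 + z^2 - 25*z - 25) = (z^2 - z - 2)/(z^2 - 25)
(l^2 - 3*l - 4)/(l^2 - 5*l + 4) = (l + 1)/(l - 1)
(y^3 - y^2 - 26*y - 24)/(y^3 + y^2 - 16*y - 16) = (y - 6)/(y - 4)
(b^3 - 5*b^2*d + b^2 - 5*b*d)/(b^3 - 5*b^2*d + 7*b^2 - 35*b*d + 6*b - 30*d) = b/(b + 6)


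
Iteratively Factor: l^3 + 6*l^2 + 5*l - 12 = (l + 3)*(l^2 + 3*l - 4) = (l + 3)*(l + 4)*(l - 1)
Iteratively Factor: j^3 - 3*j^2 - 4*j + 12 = (j - 2)*(j^2 - j - 6) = (j - 2)*(j + 2)*(j - 3)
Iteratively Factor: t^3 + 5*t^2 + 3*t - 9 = (t + 3)*(t^2 + 2*t - 3) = (t + 3)^2*(t - 1)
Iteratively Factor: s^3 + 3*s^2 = (s)*(s^2 + 3*s) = s*(s + 3)*(s)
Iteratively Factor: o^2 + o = (o + 1)*(o)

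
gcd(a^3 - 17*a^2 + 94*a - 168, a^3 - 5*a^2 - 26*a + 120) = a^2 - 10*a + 24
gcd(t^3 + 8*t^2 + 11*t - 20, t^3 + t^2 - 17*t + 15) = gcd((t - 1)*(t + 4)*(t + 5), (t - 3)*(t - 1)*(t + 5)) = t^2 + 4*t - 5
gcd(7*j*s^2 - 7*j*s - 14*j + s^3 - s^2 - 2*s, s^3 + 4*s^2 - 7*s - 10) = s^2 - s - 2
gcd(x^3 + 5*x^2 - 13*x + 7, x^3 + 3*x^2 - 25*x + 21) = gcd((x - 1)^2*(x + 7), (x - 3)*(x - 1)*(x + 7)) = x^2 + 6*x - 7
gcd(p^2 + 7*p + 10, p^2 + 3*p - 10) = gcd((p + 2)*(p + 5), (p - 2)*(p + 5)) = p + 5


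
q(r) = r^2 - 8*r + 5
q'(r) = 2*r - 8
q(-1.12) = 15.21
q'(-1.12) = -10.24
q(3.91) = -10.99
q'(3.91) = -0.18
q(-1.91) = 23.93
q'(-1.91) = -11.82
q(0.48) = 1.39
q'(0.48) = -7.04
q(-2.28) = 28.44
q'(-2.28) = -12.56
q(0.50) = 1.25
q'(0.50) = -7.00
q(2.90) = -9.79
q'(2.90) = -2.20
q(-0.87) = 12.72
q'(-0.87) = -9.74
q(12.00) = 53.00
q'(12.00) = 16.00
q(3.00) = -10.00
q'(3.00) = -2.00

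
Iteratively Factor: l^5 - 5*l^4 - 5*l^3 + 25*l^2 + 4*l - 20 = (l - 5)*(l^4 - 5*l^2 + 4) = (l - 5)*(l + 1)*(l^3 - l^2 - 4*l + 4) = (l - 5)*(l - 2)*(l + 1)*(l^2 + l - 2) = (l - 5)*(l - 2)*(l + 1)*(l + 2)*(l - 1)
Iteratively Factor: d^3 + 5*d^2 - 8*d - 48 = (d - 3)*(d^2 + 8*d + 16) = (d - 3)*(d + 4)*(d + 4)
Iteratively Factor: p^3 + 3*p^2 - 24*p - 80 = (p + 4)*(p^2 - p - 20) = (p - 5)*(p + 4)*(p + 4)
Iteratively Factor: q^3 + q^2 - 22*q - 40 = (q - 5)*(q^2 + 6*q + 8) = (q - 5)*(q + 2)*(q + 4)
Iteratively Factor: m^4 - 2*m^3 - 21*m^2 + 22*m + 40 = (m + 4)*(m^3 - 6*m^2 + 3*m + 10) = (m - 2)*(m + 4)*(m^2 - 4*m - 5) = (m - 5)*(m - 2)*(m + 4)*(m + 1)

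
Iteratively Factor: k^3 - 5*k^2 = (k - 5)*(k^2) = k*(k - 5)*(k)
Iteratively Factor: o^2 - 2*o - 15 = (o + 3)*(o - 5)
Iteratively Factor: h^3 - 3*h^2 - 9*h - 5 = (h + 1)*(h^2 - 4*h - 5) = (h + 1)^2*(h - 5)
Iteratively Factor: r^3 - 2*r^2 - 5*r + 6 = (r - 3)*(r^2 + r - 2) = (r - 3)*(r + 2)*(r - 1)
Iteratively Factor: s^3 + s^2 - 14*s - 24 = (s + 3)*(s^2 - 2*s - 8) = (s - 4)*(s + 3)*(s + 2)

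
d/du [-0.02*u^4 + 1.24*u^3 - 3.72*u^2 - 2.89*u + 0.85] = -0.08*u^3 + 3.72*u^2 - 7.44*u - 2.89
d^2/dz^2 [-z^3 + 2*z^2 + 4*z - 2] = 4 - 6*z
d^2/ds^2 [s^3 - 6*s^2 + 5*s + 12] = 6*s - 12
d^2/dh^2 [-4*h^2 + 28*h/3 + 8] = -8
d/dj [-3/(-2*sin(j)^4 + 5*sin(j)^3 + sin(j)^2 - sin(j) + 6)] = 3*(-8*sin(j)^3 + 15*sin(j)^2 + 2*sin(j) - 1)*cos(j)/(-2*sin(j)^4 + 5*sin(j)^3 + sin(j)^2 - sin(j) + 6)^2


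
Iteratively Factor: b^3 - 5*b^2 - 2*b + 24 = (b - 3)*(b^2 - 2*b - 8) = (b - 3)*(b + 2)*(b - 4)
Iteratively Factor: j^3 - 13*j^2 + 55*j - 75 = (j - 3)*(j^2 - 10*j + 25) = (j - 5)*(j - 3)*(j - 5)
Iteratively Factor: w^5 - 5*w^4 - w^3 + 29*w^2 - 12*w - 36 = (w - 3)*(w^4 - 2*w^3 - 7*w^2 + 8*w + 12) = (w - 3)*(w + 2)*(w^3 - 4*w^2 + w + 6) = (w - 3)^2*(w + 2)*(w^2 - w - 2) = (w - 3)^2*(w - 2)*(w + 2)*(w + 1)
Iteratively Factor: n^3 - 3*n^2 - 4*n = (n)*(n^2 - 3*n - 4) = n*(n + 1)*(n - 4)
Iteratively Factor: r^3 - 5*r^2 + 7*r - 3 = (r - 1)*(r^2 - 4*r + 3) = (r - 3)*(r - 1)*(r - 1)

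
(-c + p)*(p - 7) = -c*p + 7*c + p^2 - 7*p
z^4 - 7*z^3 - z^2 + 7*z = z*(z - 7)*(z - 1)*(z + 1)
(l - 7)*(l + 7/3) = l^2 - 14*l/3 - 49/3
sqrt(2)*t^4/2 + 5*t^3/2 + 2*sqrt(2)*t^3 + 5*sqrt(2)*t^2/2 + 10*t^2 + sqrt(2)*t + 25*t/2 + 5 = (t + 1)^2*(t + 5*sqrt(2)/2)*(sqrt(2)*t/2 + sqrt(2))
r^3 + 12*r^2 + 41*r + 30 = (r + 1)*(r + 5)*(r + 6)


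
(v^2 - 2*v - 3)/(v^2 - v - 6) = (v + 1)/(v + 2)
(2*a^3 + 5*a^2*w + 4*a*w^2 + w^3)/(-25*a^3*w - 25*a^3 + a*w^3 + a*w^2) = (2*a^3 + 5*a^2*w + 4*a*w^2 + w^3)/(a*(-25*a^2*w - 25*a^2 + w^3 + w^2))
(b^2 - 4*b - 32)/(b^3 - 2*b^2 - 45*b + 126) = (b^2 - 4*b - 32)/(b^3 - 2*b^2 - 45*b + 126)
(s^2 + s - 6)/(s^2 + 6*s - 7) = (s^2 + s - 6)/(s^2 + 6*s - 7)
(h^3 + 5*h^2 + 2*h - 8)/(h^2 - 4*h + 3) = (h^2 + 6*h + 8)/(h - 3)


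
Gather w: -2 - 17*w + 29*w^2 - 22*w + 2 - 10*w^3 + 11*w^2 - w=-10*w^3 + 40*w^2 - 40*w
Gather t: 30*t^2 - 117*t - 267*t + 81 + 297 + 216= 30*t^2 - 384*t + 594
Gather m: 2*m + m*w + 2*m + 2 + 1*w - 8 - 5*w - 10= m*(w + 4) - 4*w - 16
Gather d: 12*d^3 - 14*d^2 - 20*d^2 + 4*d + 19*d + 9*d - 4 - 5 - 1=12*d^3 - 34*d^2 + 32*d - 10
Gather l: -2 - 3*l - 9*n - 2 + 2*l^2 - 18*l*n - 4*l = 2*l^2 + l*(-18*n - 7) - 9*n - 4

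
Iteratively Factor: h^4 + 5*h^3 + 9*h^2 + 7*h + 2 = (h + 2)*(h^3 + 3*h^2 + 3*h + 1) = (h + 1)*(h + 2)*(h^2 + 2*h + 1) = (h + 1)^2*(h + 2)*(h + 1)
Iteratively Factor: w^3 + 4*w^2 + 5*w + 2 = (w + 2)*(w^2 + 2*w + 1) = (w + 1)*(w + 2)*(w + 1)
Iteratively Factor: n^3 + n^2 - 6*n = (n)*(n^2 + n - 6) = n*(n - 2)*(n + 3)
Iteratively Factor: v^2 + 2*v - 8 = (v + 4)*(v - 2)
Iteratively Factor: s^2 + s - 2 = (s - 1)*(s + 2)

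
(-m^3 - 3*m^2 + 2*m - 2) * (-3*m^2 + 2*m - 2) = 3*m^5 + 7*m^4 - 10*m^3 + 16*m^2 - 8*m + 4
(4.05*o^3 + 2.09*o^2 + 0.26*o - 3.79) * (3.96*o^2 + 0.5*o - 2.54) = 16.038*o^5 + 10.3014*o^4 - 8.2124*o^3 - 20.187*o^2 - 2.5554*o + 9.6266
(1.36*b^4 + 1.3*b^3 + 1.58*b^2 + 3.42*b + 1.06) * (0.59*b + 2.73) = 0.8024*b^5 + 4.4798*b^4 + 4.4812*b^3 + 6.3312*b^2 + 9.962*b + 2.8938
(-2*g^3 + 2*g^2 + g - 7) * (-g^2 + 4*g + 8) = 2*g^5 - 10*g^4 - 9*g^3 + 27*g^2 - 20*g - 56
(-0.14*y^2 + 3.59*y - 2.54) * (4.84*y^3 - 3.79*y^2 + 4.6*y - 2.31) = -0.6776*y^5 + 17.9062*y^4 - 26.5437*y^3 + 26.464*y^2 - 19.9769*y + 5.8674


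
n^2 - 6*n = n*(n - 6)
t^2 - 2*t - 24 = (t - 6)*(t + 4)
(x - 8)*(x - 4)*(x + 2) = x^3 - 10*x^2 + 8*x + 64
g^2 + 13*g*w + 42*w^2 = (g + 6*w)*(g + 7*w)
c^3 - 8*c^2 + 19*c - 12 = (c - 4)*(c - 3)*(c - 1)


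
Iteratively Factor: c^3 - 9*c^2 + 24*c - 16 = (c - 4)*(c^2 - 5*c + 4) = (c - 4)*(c - 1)*(c - 4)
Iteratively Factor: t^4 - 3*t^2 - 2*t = (t + 1)*(t^3 - t^2 - 2*t) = (t + 1)^2*(t^2 - 2*t) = t*(t + 1)^2*(t - 2)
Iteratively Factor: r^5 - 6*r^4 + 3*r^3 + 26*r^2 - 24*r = (r - 4)*(r^4 - 2*r^3 - 5*r^2 + 6*r) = (r - 4)*(r + 2)*(r^3 - 4*r^2 + 3*r) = (r - 4)*(r - 3)*(r + 2)*(r^2 - r) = r*(r - 4)*(r - 3)*(r + 2)*(r - 1)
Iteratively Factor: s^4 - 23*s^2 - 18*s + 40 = (s + 4)*(s^3 - 4*s^2 - 7*s + 10) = (s + 2)*(s + 4)*(s^2 - 6*s + 5) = (s - 5)*(s + 2)*(s + 4)*(s - 1)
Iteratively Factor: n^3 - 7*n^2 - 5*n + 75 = (n - 5)*(n^2 - 2*n - 15) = (n - 5)*(n + 3)*(n - 5)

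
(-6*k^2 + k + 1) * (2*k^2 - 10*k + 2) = -12*k^4 + 62*k^3 - 20*k^2 - 8*k + 2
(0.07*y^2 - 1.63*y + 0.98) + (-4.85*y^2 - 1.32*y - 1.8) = -4.78*y^2 - 2.95*y - 0.82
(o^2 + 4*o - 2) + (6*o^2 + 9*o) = 7*o^2 + 13*o - 2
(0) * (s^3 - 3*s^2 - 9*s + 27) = 0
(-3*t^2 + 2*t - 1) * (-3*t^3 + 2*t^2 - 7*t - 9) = 9*t^5 - 12*t^4 + 28*t^3 + 11*t^2 - 11*t + 9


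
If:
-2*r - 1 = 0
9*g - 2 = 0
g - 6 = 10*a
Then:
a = -26/45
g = 2/9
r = -1/2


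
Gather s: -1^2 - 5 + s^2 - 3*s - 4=s^2 - 3*s - 10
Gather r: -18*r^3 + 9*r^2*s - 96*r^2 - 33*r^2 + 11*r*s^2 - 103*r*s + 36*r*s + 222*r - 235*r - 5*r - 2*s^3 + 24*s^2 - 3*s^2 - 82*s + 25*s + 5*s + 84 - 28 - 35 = -18*r^3 + r^2*(9*s - 129) + r*(11*s^2 - 67*s - 18) - 2*s^3 + 21*s^2 - 52*s + 21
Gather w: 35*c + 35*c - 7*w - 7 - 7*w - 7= 70*c - 14*w - 14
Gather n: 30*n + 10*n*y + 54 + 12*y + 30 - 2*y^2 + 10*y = n*(10*y + 30) - 2*y^2 + 22*y + 84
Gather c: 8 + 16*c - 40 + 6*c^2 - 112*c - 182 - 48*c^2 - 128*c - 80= -42*c^2 - 224*c - 294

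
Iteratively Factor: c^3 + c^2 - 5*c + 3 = (c + 3)*(c^2 - 2*c + 1) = (c - 1)*(c + 3)*(c - 1)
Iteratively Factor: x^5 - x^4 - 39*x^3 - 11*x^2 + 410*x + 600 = (x + 3)*(x^4 - 4*x^3 - 27*x^2 + 70*x + 200) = (x + 3)*(x + 4)*(x^3 - 8*x^2 + 5*x + 50) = (x + 2)*(x + 3)*(x + 4)*(x^2 - 10*x + 25) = (x - 5)*(x + 2)*(x + 3)*(x + 4)*(x - 5)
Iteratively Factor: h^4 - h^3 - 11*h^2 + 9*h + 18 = (h - 2)*(h^3 + h^2 - 9*h - 9) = (h - 2)*(h + 1)*(h^2 - 9) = (h - 2)*(h + 1)*(h + 3)*(h - 3)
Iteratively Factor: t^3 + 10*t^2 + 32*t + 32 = (t + 4)*(t^2 + 6*t + 8) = (t + 4)^2*(t + 2)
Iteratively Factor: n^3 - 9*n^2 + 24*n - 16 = (n - 1)*(n^2 - 8*n + 16) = (n - 4)*(n - 1)*(n - 4)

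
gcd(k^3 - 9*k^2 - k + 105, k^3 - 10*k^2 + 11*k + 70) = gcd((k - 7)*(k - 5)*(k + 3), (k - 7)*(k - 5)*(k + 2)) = k^2 - 12*k + 35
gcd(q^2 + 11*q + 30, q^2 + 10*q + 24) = q + 6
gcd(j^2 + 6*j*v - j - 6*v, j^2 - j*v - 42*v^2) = j + 6*v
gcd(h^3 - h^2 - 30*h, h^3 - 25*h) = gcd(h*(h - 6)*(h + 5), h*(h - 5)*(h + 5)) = h^2 + 5*h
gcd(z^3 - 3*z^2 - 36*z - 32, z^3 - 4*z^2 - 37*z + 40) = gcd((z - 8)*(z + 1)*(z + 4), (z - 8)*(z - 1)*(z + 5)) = z - 8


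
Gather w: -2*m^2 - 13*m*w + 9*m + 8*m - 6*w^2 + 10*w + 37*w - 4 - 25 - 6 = -2*m^2 + 17*m - 6*w^2 + w*(47 - 13*m) - 35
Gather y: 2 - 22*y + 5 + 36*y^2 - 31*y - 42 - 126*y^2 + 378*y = -90*y^2 + 325*y - 35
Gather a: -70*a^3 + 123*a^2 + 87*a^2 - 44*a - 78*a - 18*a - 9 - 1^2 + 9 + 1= -70*a^3 + 210*a^2 - 140*a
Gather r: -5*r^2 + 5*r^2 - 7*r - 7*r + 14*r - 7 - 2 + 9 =0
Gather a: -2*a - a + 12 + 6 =18 - 3*a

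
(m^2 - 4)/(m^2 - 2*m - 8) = (m - 2)/(m - 4)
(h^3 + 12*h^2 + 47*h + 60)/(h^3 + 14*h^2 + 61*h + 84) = (h + 5)/(h + 7)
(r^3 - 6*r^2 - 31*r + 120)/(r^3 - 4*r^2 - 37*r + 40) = (r - 3)/(r - 1)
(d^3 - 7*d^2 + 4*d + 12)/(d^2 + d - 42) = (d^2 - d - 2)/(d + 7)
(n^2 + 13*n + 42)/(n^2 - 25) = (n^2 + 13*n + 42)/(n^2 - 25)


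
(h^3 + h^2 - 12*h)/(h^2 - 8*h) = (h^2 + h - 12)/(h - 8)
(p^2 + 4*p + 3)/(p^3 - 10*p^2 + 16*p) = (p^2 + 4*p + 3)/(p*(p^2 - 10*p + 16))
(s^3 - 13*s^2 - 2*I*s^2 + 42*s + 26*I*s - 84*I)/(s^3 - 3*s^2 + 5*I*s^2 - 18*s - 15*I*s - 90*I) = (s^2 - s*(7 + 2*I) + 14*I)/(s^2 + s*(3 + 5*I) + 15*I)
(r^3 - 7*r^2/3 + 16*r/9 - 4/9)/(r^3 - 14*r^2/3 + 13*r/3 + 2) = (9*r^3 - 21*r^2 + 16*r - 4)/(3*(3*r^3 - 14*r^2 + 13*r + 6))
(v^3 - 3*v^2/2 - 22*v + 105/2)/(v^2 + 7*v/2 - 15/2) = (2*v^2 - 13*v + 21)/(2*v - 3)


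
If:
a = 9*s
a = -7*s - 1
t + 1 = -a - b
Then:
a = -9/16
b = -t - 7/16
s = -1/16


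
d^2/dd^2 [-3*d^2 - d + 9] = -6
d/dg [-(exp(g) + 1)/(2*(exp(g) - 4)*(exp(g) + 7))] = (exp(2*g) + 2*exp(g) + 31)*exp(g)/(2*(exp(4*g) + 6*exp(3*g) - 47*exp(2*g) - 168*exp(g) + 784))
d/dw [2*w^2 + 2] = 4*w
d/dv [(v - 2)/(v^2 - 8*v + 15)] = (v^2 - 8*v - 2*(v - 4)*(v - 2) + 15)/(v^2 - 8*v + 15)^2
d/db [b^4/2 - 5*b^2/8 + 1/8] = b*(8*b^2 - 5)/4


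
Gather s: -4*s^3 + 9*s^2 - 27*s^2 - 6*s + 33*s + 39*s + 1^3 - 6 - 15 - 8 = -4*s^3 - 18*s^2 + 66*s - 28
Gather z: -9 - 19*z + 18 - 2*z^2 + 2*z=-2*z^2 - 17*z + 9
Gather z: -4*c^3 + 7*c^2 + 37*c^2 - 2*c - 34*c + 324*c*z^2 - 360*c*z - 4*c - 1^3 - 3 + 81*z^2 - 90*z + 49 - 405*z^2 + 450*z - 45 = -4*c^3 + 44*c^2 - 40*c + z^2*(324*c - 324) + z*(360 - 360*c)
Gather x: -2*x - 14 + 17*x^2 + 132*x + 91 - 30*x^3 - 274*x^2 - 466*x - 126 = -30*x^3 - 257*x^2 - 336*x - 49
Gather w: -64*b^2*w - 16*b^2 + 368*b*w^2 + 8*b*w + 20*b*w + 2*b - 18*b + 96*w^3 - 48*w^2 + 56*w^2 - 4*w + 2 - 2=-16*b^2 - 16*b + 96*w^3 + w^2*(368*b + 8) + w*(-64*b^2 + 28*b - 4)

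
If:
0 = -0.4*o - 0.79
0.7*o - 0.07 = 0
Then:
No Solution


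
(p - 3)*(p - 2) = p^2 - 5*p + 6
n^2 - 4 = (n - 2)*(n + 2)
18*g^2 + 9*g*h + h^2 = (3*g + h)*(6*g + h)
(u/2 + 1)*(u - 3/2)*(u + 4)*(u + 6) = u^4/2 + 21*u^3/4 + 13*u^2 - 9*u - 36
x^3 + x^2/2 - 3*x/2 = x*(x - 1)*(x + 3/2)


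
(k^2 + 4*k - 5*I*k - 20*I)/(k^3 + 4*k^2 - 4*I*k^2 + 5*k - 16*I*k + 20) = 1/(k + I)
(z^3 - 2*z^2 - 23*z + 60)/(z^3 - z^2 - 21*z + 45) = (z - 4)/(z - 3)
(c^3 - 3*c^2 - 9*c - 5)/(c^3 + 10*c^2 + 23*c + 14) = (c^2 - 4*c - 5)/(c^2 + 9*c + 14)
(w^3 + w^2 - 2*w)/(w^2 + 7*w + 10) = w*(w - 1)/(w + 5)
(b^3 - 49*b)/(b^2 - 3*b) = (b^2 - 49)/(b - 3)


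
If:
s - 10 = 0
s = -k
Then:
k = -10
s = 10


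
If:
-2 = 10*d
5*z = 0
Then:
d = -1/5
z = 0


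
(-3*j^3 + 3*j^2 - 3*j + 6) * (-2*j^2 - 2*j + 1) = 6*j^5 - 3*j^3 - 3*j^2 - 15*j + 6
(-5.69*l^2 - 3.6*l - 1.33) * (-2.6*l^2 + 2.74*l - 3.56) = 14.794*l^4 - 6.2306*l^3 + 13.8504*l^2 + 9.1718*l + 4.7348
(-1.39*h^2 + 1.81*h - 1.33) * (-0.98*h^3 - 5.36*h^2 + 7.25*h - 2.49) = 1.3622*h^5 + 5.6766*h^4 - 18.4757*h^3 + 23.7124*h^2 - 14.1494*h + 3.3117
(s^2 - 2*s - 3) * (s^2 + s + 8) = s^4 - s^3 + 3*s^2 - 19*s - 24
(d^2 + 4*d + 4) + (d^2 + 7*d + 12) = 2*d^2 + 11*d + 16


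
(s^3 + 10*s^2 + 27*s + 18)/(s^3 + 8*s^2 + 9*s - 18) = (s + 1)/(s - 1)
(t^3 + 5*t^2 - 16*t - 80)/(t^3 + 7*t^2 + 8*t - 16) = (t^2 + t - 20)/(t^2 + 3*t - 4)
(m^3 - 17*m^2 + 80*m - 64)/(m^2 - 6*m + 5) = (m^2 - 16*m + 64)/(m - 5)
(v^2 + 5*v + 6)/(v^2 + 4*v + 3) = (v + 2)/(v + 1)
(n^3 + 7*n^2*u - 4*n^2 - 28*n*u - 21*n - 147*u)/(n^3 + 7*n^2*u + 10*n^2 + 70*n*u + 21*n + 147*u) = (n - 7)/(n + 7)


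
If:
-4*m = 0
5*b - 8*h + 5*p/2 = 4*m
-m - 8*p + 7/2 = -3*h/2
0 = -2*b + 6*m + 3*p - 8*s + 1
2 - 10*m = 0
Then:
No Solution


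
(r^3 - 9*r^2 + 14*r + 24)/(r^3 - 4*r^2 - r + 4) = (r - 6)/(r - 1)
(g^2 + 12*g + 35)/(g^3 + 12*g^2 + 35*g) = 1/g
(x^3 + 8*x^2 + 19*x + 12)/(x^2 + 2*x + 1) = (x^2 + 7*x + 12)/(x + 1)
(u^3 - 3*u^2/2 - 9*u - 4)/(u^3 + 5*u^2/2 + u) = (u - 4)/u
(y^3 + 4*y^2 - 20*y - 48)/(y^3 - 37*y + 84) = (y^2 + 8*y + 12)/(y^2 + 4*y - 21)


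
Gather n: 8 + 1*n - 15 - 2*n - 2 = -n - 9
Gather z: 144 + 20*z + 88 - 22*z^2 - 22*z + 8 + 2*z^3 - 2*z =2*z^3 - 22*z^2 - 4*z + 240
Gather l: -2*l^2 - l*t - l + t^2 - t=-2*l^2 + l*(-t - 1) + t^2 - t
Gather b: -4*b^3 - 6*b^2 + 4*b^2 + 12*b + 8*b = -4*b^3 - 2*b^2 + 20*b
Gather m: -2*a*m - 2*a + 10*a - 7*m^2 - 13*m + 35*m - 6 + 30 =8*a - 7*m^2 + m*(22 - 2*a) + 24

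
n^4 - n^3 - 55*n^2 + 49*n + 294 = (n - 7)*(n - 3)*(n + 2)*(n + 7)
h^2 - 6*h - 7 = (h - 7)*(h + 1)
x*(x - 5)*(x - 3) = x^3 - 8*x^2 + 15*x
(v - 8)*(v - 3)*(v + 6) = v^3 - 5*v^2 - 42*v + 144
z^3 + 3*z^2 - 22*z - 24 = (z - 4)*(z + 1)*(z + 6)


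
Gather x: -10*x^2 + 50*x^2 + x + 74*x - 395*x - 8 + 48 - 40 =40*x^2 - 320*x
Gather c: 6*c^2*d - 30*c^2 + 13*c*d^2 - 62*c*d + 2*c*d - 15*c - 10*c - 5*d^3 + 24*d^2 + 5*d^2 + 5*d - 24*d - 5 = c^2*(6*d - 30) + c*(13*d^2 - 60*d - 25) - 5*d^3 + 29*d^2 - 19*d - 5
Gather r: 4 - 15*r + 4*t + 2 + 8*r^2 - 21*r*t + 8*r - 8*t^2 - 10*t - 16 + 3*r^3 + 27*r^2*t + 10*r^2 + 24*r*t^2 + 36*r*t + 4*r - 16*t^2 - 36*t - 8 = 3*r^3 + r^2*(27*t + 18) + r*(24*t^2 + 15*t - 3) - 24*t^2 - 42*t - 18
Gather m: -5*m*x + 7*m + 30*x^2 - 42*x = m*(7 - 5*x) + 30*x^2 - 42*x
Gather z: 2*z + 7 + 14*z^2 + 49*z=14*z^2 + 51*z + 7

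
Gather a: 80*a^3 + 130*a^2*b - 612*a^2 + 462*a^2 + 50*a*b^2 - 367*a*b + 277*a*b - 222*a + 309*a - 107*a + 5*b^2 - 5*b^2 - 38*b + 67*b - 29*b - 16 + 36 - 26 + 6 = 80*a^3 + a^2*(130*b - 150) + a*(50*b^2 - 90*b - 20)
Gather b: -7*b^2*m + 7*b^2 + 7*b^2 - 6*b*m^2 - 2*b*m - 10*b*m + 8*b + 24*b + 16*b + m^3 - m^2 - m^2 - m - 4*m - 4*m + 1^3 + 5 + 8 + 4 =b^2*(14 - 7*m) + b*(-6*m^2 - 12*m + 48) + m^3 - 2*m^2 - 9*m + 18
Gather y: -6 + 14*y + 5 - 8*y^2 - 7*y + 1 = -8*y^2 + 7*y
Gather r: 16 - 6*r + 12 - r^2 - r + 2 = -r^2 - 7*r + 30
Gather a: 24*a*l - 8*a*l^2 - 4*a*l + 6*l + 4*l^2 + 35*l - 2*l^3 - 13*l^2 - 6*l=a*(-8*l^2 + 20*l) - 2*l^3 - 9*l^2 + 35*l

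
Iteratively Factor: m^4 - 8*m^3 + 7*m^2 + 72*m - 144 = (m + 3)*(m^3 - 11*m^2 + 40*m - 48) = (m - 4)*(m + 3)*(m^2 - 7*m + 12) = (m - 4)*(m - 3)*(m + 3)*(m - 4)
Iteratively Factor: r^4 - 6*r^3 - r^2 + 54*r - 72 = (r - 4)*(r^3 - 2*r^2 - 9*r + 18) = (r - 4)*(r + 3)*(r^2 - 5*r + 6) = (r - 4)*(r - 3)*(r + 3)*(r - 2)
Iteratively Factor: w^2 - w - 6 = (w - 3)*(w + 2)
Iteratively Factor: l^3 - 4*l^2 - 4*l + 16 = (l - 4)*(l^2 - 4) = (l - 4)*(l + 2)*(l - 2)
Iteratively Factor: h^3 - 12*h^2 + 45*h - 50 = (h - 5)*(h^2 - 7*h + 10) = (h - 5)^2*(h - 2)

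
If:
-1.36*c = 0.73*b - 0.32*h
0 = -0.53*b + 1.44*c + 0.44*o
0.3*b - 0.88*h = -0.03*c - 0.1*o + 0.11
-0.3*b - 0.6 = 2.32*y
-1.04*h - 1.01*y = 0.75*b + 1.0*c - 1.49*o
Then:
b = -0.19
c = 0.05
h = -0.23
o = -0.38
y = -0.23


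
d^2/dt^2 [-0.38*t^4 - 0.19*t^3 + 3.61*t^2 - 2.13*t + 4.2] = -4.56*t^2 - 1.14*t + 7.22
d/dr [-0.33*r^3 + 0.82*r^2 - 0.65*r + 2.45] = -0.99*r^2 + 1.64*r - 0.65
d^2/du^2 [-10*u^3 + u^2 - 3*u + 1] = 2 - 60*u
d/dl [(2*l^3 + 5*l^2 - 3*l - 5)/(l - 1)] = (4*l^3 - l^2 - 10*l + 8)/(l^2 - 2*l + 1)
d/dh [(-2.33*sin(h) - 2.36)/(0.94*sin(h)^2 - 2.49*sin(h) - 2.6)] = (2.1902*sin(h)^2 + 4.4368*sin(h) + 0.1816)*cos(h)/(0.8836*sin(h)^4 - 4.6812*sin(h)^3 + 1.3121*sin(h)^2 + 12.948*sin(h) + 6.76)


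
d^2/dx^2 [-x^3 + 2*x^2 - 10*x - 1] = 4 - 6*x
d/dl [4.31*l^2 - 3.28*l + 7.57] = 8.62*l - 3.28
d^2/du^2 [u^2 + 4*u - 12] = 2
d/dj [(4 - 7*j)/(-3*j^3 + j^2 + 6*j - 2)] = (21*j^3 - 7*j^2 - 42*j + (7*j - 4)*(-9*j^2 + 2*j + 6) + 14)/(3*j^3 - j^2 - 6*j + 2)^2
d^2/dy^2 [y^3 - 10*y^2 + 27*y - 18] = 6*y - 20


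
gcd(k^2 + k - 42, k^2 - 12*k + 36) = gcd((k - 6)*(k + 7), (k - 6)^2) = k - 6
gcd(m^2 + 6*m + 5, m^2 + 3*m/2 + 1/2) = m + 1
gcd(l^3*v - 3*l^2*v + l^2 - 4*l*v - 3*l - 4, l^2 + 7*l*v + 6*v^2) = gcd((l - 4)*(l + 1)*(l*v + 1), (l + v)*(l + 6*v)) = 1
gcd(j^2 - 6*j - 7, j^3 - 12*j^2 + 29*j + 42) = j^2 - 6*j - 7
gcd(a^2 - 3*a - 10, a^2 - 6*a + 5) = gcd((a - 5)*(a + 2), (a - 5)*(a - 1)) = a - 5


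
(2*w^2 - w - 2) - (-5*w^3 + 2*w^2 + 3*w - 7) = 5*w^3 - 4*w + 5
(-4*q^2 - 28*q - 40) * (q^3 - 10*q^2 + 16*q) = -4*q^5 + 12*q^4 + 176*q^3 - 48*q^2 - 640*q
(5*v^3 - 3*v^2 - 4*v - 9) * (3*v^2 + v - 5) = 15*v^5 - 4*v^4 - 40*v^3 - 16*v^2 + 11*v + 45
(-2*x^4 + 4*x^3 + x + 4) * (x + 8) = -2*x^5 - 12*x^4 + 32*x^3 + x^2 + 12*x + 32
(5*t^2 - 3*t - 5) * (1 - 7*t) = -35*t^3 + 26*t^2 + 32*t - 5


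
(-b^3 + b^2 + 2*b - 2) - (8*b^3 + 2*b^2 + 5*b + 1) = -9*b^3 - b^2 - 3*b - 3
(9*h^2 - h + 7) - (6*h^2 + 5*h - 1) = 3*h^2 - 6*h + 8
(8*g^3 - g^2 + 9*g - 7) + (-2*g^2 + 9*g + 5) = 8*g^3 - 3*g^2 + 18*g - 2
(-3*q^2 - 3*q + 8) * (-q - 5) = 3*q^3 + 18*q^2 + 7*q - 40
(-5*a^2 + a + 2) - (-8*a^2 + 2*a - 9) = 3*a^2 - a + 11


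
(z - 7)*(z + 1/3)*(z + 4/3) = z^3 - 16*z^2/3 - 101*z/9 - 28/9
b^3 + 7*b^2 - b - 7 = (b - 1)*(b + 1)*(b + 7)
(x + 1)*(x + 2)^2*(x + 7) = x^4 + 12*x^3 + 43*x^2 + 60*x + 28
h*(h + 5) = h^2 + 5*h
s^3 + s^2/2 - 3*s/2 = s*(s - 1)*(s + 3/2)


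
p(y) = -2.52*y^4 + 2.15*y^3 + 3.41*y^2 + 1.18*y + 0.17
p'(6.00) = -1902.98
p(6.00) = -2671.51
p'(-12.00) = 18266.38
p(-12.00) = -55492.87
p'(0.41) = 4.37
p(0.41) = 1.30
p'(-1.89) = 79.38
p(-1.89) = -36.55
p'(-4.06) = 754.40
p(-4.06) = -777.00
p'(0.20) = 2.72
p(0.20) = 0.56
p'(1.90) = -31.72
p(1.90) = -3.37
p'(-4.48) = 1006.43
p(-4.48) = -1145.10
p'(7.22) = -3407.13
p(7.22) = -5852.14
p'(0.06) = 1.61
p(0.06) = 0.25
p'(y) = -10.08*y^3 + 6.45*y^2 + 6.82*y + 1.18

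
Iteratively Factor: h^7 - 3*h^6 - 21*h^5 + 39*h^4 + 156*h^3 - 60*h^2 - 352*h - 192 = (h + 2)*(h^6 - 5*h^5 - 11*h^4 + 61*h^3 + 34*h^2 - 128*h - 96) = (h + 1)*(h + 2)*(h^5 - 6*h^4 - 5*h^3 + 66*h^2 - 32*h - 96) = (h + 1)*(h + 2)*(h + 3)*(h^4 - 9*h^3 + 22*h^2 - 32) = (h - 4)*(h + 1)*(h + 2)*(h + 3)*(h^3 - 5*h^2 + 2*h + 8) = (h - 4)*(h - 2)*(h + 1)*(h + 2)*(h + 3)*(h^2 - 3*h - 4) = (h - 4)*(h - 2)*(h + 1)^2*(h + 2)*(h + 3)*(h - 4)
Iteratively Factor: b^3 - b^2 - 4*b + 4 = (b - 2)*(b^2 + b - 2) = (b - 2)*(b - 1)*(b + 2)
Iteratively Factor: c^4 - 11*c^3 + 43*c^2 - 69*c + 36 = (c - 4)*(c^3 - 7*c^2 + 15*c - 9) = (c - 4)*(c - 3)*(c^2 - 4*c + 3) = (c - 4)*(c - 3)^2*(c - 1)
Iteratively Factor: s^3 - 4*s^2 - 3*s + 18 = (s - 3)*(s^2 - s - 6) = (s - 3)^2*(s + 2)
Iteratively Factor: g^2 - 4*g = (g - 4)*(g)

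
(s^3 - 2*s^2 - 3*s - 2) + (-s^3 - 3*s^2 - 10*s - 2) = -5*s^2 - 13*s - 4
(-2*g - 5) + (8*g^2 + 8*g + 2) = 8*g^2 + 6*g - 3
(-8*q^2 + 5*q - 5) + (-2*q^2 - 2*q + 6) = -10*q^2 + 3*q + 1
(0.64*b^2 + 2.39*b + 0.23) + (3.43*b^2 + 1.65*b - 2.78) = 4.07*b^2 + 4.04*b - 2.55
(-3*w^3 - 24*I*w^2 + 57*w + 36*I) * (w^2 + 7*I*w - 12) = -3*w^5 - 45*I*w^4 + 261*w^3 + 723*I*w^2 - 936*w - 432*I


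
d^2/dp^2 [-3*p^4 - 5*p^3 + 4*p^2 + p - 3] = -36*p^2 - 30*p + 8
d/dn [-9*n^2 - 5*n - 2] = -18*n - 5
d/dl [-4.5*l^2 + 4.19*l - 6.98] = 4.19 - 9.0*l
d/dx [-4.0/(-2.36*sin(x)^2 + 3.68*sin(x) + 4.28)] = (14.72 - 18.88*sin(x))*cos(x)/(-2.36*sin(x)^2 + 3.68*sin(x) + 4.28)^2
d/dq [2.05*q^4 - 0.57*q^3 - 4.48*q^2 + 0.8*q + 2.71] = 8.2*q^3 - 1.71*q^2 - 8.96*q + 0.8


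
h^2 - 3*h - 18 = (h - 6)*(h + 3)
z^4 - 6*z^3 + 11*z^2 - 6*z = z*(z - 3)*(z - 2)*(z - 1)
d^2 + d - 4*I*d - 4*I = (d + 1)*(d - 4*I)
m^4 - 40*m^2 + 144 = (m - 6)*(m - 2)*(m + 2)*(m + 6)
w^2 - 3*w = w*(w - 3)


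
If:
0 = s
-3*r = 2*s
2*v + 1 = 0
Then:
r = 0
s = 0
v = -1/2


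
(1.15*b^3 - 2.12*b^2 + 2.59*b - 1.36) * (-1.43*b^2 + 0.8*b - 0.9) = -1.6445*b^5 + 3.9516*b^4 - 6.4347*b^3 + 5.9248*b^2 - 3.419*b + 1.224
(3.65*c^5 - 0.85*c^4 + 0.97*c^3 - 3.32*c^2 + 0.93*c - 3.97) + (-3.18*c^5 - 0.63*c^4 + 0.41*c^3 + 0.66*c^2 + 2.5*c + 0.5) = 0.47*c^5 - 1.48*c^4 + 1.38*c^3 - 2.66*c^2 + 3.43*c - 3.47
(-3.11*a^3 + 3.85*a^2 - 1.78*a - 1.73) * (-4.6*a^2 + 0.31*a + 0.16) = 14.306*a^5 - 18.6741*a^4 + 8.8839*a^3 + 8.0222*a^2 - 0.8211*a - 0.2768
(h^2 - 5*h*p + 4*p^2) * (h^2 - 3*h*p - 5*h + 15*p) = h^4 - 8*h^3*p - 5*h^3 + 19*h^2*p^2 + 40*h^2*p - 12*h*p^3 - 95*h*p^2 + 60*p^3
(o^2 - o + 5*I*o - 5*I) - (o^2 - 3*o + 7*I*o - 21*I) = 2*o - 2*I*o + 16*I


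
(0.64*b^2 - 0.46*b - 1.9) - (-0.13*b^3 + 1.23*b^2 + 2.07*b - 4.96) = 0.13*b^3 - 0.59*b^2 - 2.53*b + 3.06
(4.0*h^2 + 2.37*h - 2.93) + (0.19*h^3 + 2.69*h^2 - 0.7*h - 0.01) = 0.19*h^3 + 6.69*h^2 + 1.67*h - 2.94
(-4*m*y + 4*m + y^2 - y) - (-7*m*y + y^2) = 3*m*y + 4*m - y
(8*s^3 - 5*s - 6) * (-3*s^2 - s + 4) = -24*s^5 - 8*s^4 + 47*s^3 + 23*s^2 - 14*s - 24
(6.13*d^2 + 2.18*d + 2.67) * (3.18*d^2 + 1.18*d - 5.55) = 19.4934*d^4 + 14.1658*d^3 - 22.9585*d^2 - 8.9484*d - 14.8185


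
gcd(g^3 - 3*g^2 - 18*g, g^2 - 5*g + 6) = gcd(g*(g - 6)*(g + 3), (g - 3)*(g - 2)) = 1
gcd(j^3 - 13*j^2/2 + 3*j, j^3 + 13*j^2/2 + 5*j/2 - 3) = j - 1/2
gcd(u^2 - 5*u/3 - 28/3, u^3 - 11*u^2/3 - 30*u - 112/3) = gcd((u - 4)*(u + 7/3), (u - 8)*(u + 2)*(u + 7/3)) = u + 7/3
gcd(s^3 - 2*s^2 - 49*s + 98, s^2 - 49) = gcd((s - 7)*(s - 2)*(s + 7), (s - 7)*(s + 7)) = s^2 - 49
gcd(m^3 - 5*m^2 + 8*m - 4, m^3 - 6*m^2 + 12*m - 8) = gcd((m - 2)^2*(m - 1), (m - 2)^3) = m^2 - 4*m + 4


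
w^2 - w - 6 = (w - 3)*(w + 2)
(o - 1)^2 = o^2 - 2*o + 1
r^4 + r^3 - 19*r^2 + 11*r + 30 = (r - 3)*(r - 2)*(r + 1)*(r + 5)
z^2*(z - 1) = z^3 - z^2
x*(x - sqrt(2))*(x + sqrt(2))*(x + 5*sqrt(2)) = x^4 + 5*sqrt(2)*x^3 - 2*x^2 - 10*sqrt(2)*x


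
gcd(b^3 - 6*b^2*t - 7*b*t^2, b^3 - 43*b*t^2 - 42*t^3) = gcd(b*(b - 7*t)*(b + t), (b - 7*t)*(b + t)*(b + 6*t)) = -b^2 + 6*b*t + 7*t^2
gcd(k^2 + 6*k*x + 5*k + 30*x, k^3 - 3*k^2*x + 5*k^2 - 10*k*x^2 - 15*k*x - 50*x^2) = k + 5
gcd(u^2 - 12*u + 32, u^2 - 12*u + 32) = u^2 - 12*u + 32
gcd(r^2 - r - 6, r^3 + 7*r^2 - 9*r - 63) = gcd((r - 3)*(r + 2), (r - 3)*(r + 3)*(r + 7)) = r - 3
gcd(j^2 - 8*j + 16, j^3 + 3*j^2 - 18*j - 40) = j - 4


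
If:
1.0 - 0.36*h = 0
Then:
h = 2.78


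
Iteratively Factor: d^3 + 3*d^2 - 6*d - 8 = (d - 2)*(d^2 + 5*d + 4) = (d - 2)*(d + 4)*(d + 1)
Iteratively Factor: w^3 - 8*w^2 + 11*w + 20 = (w - 4)*(w^2 - 4*w - 5) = (w - 4)*(w + 1)*(w - 5)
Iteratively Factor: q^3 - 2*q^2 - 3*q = (q + 1)*(q^2 - 3*q) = q*(q + 1)*(q - 3)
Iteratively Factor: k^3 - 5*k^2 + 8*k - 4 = (k - 2)*(k^2 - 3*k + 2) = (k - 2)*(k - 1)*(k - 2)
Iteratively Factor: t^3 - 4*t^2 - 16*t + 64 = (t + 4)*(t^2 - 8*t + 16) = (t - 4)*(t + 4)*(t - 4)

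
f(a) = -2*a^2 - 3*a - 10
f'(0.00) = -3.00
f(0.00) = -10.00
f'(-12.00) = 45.00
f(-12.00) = -262.00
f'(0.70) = -5.80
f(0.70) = -13.08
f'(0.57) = -5.28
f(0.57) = -12.36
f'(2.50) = -13.00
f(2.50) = -30.00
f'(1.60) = -9.40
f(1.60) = -19.92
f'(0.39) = -4.56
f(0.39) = -11.47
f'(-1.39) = 2.56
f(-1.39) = -9.69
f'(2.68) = -13.72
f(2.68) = -32.40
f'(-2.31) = 6.24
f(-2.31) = -13.74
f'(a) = -4*a - 3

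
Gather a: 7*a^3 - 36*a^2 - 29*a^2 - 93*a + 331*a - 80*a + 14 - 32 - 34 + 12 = 7*a^3 - 65*a^2 + 158*a - 40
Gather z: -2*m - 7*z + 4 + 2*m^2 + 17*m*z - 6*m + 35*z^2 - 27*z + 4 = 2*m^2 - 8*m + 35*z^2 + z*(17*m - 34) + 8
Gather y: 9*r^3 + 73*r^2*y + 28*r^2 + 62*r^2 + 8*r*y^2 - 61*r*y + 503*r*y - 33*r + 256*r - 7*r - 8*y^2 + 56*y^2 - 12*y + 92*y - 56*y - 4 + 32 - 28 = 9*r^3 + 90*r^2 + 216*r + y^2*(8*r + 48) + y*(73*r^2 + 442*r + 24)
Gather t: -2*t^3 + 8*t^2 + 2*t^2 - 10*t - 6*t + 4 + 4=-2*t^3 + 10*t^2 - 16*t + 8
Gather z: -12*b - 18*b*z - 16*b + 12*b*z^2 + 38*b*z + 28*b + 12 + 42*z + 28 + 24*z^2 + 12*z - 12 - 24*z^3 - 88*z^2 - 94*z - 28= -24*z^3 + z^2*(12*b - 64) + z*(20*b - 40)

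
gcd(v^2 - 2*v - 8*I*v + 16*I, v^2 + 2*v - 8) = v - 2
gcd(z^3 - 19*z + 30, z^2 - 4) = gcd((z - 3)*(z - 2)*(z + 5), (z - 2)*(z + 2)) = z - 2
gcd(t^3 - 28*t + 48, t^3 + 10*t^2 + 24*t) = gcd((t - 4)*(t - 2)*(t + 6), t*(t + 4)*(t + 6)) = t + 6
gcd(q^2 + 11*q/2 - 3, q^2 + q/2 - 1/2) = q - 1/2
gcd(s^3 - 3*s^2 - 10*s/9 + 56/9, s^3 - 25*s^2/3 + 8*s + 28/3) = s - 2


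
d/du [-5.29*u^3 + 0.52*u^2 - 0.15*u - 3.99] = -15.87*u^2 + 1.04*u - 0.15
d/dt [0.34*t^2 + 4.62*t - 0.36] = 0.68*t + 4.62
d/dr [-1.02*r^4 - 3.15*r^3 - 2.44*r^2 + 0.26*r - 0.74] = -4.08*r^3 - 9.45*r^2 - 4.88*r + 0.26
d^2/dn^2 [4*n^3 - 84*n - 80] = 24*n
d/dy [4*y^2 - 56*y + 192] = 8*y - 56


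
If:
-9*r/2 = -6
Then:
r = 4/3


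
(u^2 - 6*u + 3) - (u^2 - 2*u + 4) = -4*u - 1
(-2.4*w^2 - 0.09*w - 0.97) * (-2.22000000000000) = 5.328*w^2 + 0.1998*w + 2.1534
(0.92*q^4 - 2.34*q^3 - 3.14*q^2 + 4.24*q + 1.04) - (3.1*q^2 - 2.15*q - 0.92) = 0.92*q^4 - 2.34*q^3 - 6.24*q^2 + 6.39*q + 1.96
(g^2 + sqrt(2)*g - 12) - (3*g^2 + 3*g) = -2*g^2 - 3*g + sqrt(2)*g - 12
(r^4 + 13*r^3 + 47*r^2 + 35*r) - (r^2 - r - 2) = r^4 + 13*r^3 + 46*r^2 + 36*r + 2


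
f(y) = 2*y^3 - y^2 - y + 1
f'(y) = 6*y^2 - 2*y - 1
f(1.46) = 3.63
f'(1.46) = 8.87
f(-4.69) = -222.63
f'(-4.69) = 140.36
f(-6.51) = -586.66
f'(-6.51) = 266.30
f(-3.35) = -82.06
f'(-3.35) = 73.04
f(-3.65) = -105.93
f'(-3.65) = 86.24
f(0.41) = 0.56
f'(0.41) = -0.81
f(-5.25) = -310.72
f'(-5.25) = 174.88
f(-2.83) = -49.51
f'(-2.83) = 52.71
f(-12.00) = -3587.00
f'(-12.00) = 887.00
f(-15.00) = -6959.00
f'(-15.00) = 1379.00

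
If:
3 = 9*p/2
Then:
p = 2/3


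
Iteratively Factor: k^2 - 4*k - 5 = (k - 5)*(k + 1)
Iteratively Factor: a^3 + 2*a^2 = (a)*(a^2 + 2*a) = a^2*(a + 2)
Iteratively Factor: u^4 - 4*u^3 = (u)*(u^3 - 4*u^2) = u^2*(u^2 - 4*u) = u^2*(u - 4)*(u)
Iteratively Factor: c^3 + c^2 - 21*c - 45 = (c - 5)*(c^2 + 6*c + 9) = (c - 5)*(c + 3)*(c + 3)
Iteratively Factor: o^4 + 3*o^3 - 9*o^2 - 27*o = (o + 3)*(o^3 - 9*o) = (o - 3)*(o + 3)*(o^2 + 3*o) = (o - 3)*(o + 3)^2*(o)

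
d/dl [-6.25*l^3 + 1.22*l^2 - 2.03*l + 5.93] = -18.75*l^2 + 2.44*l - 2.03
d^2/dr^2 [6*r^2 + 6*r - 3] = 12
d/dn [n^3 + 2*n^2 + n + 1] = 3*n^2 + 4*n + 1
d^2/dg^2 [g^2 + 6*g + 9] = 2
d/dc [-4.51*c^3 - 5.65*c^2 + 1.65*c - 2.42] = -13.53*c^2 - 11.3*c + 1.65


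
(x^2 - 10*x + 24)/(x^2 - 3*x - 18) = (x - 4)/(x + 3)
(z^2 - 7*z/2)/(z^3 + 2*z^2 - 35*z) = (z - 7/2)/(z^2 + 2*z - 35)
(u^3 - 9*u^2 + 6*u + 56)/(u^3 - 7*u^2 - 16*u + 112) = (u + 2)/(u + 4)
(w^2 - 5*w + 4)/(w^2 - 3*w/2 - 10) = 2*(w - 1)/(2*w + 5)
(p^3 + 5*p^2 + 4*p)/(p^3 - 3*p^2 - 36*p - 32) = p/(p - 8)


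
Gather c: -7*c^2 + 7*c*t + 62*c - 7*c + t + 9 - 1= -7*c^2 + c*(7*t + 55) + t + 8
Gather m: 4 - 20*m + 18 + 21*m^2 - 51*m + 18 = 21*m^2 - 71*m + 40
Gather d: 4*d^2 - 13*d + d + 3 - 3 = 4*d^2 - 12*d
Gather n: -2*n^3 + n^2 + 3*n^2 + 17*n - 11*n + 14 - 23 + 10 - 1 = -2*n^3 + 4*n^2 + 6*n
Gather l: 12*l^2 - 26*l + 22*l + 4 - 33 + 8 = 12*l^2 - 4*l - 21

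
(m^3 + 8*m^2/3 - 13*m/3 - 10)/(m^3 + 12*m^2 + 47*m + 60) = (3*m^2 - m - 10)/(3*(m^2 + 9*m + 20))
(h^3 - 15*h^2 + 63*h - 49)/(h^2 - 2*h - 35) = (h^2 - 8*h + 7)/(h + 5)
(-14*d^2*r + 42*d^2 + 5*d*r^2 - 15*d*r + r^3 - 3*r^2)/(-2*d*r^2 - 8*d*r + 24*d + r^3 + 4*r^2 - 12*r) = (7*d*r - 21*d + r^2 - 3*r)/(r^2 + 4*r - 12)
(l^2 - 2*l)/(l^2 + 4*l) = (l - 2)/(l + 4)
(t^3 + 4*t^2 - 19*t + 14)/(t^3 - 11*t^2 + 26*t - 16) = (t + 7)/(t - 8)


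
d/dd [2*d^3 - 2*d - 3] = 6*d^2 - 2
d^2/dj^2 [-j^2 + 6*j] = -2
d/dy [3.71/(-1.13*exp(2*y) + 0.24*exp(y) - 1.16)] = (8.3846*exp(y) - 0.8904)*exp(y)/(1.13*exp(2*y) - 0.24*exp(y) + 1.16)^2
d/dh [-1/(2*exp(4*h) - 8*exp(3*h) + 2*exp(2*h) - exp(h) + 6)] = (8*exp(3*h) - 24*exp(2*h) + 4*exp(h) - 1)*exp(h)/(2*exp(4*h) - 8*exp(3*h) + 2*exp(2*h) - exp(h) + 6)^2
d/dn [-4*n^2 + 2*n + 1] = 2 - 8*n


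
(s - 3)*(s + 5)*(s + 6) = s^3 + 8*s^2 - 3*s - 90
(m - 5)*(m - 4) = m^2 - 9*m + 20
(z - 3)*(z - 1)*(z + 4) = z^3 - 13*z + 12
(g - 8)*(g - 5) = g^2 - 13*g + 40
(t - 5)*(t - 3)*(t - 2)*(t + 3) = t^4 - 7*t^3 + t^2 + 63*t - 90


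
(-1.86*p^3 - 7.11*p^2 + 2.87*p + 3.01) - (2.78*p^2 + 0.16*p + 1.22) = -1.86*p^3 - 9.89*p^2 + 2.71*p + 1.79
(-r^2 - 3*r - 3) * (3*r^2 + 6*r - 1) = -3*r^4 - 15*r^3 - 26*r^2 - 15*r + 3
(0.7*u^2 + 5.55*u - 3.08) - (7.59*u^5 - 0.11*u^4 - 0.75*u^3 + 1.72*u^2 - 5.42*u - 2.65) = -7.59*u^5 + 0.11*u^4 + 0.75*u^3 - 1.02*u^2 + 10.97*u - 0.43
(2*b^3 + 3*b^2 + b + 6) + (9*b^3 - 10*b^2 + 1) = 11*b^3 - 7*b^2 + b + 7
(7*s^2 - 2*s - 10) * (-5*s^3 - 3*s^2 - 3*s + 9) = -35*s^5 - 11*s^4 + 35*s^3 + 99*s^2 + 12*s - 90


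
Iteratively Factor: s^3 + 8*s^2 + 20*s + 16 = (s + 4)*(s^2 + 4*s + 4) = (s + 2)*(s + 4)*(s + 2)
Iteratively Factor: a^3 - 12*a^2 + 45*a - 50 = (a - 5)*(a^2 - 7*a + 10) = (a - 5)^2*(a - 2)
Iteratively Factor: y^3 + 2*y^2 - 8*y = (y + 4)*(y^2 - 2*y) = y*(y + 4)*(y - 2)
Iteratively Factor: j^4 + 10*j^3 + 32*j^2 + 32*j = (j)*(j^3 + 10*j^2 + 32*j + 32) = j*(j + 4)*(j^2 + 6*j + 8) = j*(j + 2)*(j + 4)*(j + 4)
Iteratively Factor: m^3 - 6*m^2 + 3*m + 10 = (m + 1)*(m^2 - 7*m + 10) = (m - 5)*(m + 1)*(m - 2)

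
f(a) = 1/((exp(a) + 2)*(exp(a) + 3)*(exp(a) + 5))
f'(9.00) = 0.00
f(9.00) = 0.00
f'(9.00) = 0.00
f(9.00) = 0.00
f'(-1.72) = -0.00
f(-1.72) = 0.03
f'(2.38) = -0.00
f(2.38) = 0.00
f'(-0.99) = -0.01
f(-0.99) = 0.02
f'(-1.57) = -0.01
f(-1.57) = 0.03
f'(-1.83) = -0.00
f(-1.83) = 0.03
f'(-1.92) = -0.00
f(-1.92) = 0.03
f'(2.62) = -0.00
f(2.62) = 0.00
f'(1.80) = -0.00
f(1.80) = 0.00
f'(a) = -exp(a)/((exp(a) + 2)*(exp(a) + 3)*(exp(a) + 5)^2) - exp(a)/((exp(a) + 2)*(exp(a) + 3)^2*(exp(a) + 5)) - exp(a)/((exp(a) + 2)^2*(exp(a) + 3)*(exp(a) + 5)) = (-(exp(a) + 2)*(exp(a) + 3) - (exp(a) + 2)*(exp(a) + 5) - (exp(a) + 3)*(exp(a) + 5))*exp(a)/((exp(a) + 2)^2*(exp(a) + 3)^2*(exp(a) + 5)^2)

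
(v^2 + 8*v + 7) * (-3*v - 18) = -3*v^3 - 42*v^2 - 165*v - 126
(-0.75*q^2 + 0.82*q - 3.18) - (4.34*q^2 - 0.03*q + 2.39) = -5.09*q^2 + 0.85*q - 5.57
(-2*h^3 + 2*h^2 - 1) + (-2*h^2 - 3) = -2*h^3 - 4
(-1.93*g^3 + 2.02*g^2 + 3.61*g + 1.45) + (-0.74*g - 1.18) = -1.93*g^3 + 2.02*g^2 + 2.87*g + 0.27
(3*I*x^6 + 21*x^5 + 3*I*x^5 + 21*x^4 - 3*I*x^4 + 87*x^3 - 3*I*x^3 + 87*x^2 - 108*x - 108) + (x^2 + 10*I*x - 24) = 3*I*x^6 + 21*x^5 + 3*I*x^5 + 21*x^4 - 3*I*x^4 + 87*x^3 - 3*I*x^3 + 88*x^2 - 108*x + 10*I*x - 132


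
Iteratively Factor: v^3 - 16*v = (v - 4)*(v^2 + 4*v) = v*(v - 4)*(v + 4)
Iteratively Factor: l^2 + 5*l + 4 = (l + 1)*(l + 4)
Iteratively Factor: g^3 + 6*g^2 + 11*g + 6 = (g + 3)*(g^2 + 3*g + 2) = (g + 2)*(g + 3)*(g + 1)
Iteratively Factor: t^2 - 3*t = (t - 3)*(t)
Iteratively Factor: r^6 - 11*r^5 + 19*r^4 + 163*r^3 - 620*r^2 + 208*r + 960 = (r - 4)*(r^5 - 7*r^4 - 9*r^3 + 127*r^2 - 112*r - 240) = (r - 4)*(r + 1)*(r^4 - 8*r^3 - r^2 + 128*r - 240) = (r - 4)*(r + 1)*(r + 4)*(r^3 - 12*r^2 + 47*r - 60) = (r - 4)^2*(r + 1)*(r + 4)*(r^2 - 8*r + 15) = (r - 5)*(r - 4)^2*(r + 1)*(r + 4)*(r - 3)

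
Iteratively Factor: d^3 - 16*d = (d - 4)*(d^2 + 4*d) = (d - 4)*(d + 4)*(d)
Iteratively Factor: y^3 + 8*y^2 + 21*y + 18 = (y + 2)*(y^2 + 6*y + 9) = (y + 2)*(y + 3)*(y + 3)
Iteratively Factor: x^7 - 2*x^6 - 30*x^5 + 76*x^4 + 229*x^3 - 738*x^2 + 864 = (x + 1)*(x^6 - 3*x^5 - 27*x^4 + 103*x^3 + 126*x^2 - 864*x + 864) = (x - 3)*(x + 1)*(x^5 - 27*x^3 + 22*x^2 + 192*x - 288) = (x - 3)*(x - 2)*(x + 1)*(x^4 + 2*x^3 - 23*x^2 - 24*x + 144) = (x - 3)*(x - 2)*(x + 1)*(x + 4)*(x^3 - 2*x^2 - 15*x + 36) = (x - 3)^2*(x - 2)*(x + 1)*(x + 4)*(x^2 + x - 12) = (x - 3)^2*(x - 2)*(x + 1)*(x + 4)^2*(x - 3)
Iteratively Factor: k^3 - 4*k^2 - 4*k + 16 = (k - 4)*(k^2 - 4) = (k - 4)*(k + 2)*(k - 2)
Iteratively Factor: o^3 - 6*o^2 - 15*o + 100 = (o + 4)*(o^2 - 10*o + 25) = (o - 5)*(o + 4)*(o - 5)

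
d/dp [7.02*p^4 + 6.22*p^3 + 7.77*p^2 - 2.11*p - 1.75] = 28.08*p^3 + 18.66*p^2 + 15.54*p - 2.11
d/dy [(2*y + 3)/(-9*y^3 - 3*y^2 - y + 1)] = (-18*y^3 - 6*y^2 - 2*y + (2*y + 3)*(27*y^2 + 6*y + 1) + 2)/(9*y^3 + 3*y^2 + y - 1)^2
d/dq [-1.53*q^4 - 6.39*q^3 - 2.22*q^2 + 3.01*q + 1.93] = -6.12*q^3 - 19.17*q^2 - 4.44*q + 3.01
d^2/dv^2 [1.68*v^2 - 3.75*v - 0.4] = 3.36000000000000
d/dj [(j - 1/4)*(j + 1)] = 2*j + 3/4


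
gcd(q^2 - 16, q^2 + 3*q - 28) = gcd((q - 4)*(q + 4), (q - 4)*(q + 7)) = q - 4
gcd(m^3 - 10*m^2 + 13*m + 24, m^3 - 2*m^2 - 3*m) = m^2 - 2*m - 3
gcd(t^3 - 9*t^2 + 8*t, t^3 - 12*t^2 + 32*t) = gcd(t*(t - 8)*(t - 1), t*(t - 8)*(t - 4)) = t^2 - 8*t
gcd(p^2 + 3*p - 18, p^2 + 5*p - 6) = p + 6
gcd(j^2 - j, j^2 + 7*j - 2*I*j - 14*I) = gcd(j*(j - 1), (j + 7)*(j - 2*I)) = 1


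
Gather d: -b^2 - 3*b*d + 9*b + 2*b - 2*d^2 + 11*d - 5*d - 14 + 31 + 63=-b^2 + 11*b - 2*d^2 + d*(6 - 3*b) + 80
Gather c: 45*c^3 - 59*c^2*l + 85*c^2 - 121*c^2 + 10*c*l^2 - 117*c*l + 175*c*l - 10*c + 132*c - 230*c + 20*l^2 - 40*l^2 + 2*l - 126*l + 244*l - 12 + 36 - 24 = 45*c^3 + c^2*(-59*l - 36) + c*(10*l^2 + 58*l - 108) - 20*l^2 + 120*l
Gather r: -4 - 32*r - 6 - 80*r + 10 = -112*r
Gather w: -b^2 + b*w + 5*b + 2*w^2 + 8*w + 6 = -b^2 + 5*b + 2*w^2 + w*(b + 8) + 6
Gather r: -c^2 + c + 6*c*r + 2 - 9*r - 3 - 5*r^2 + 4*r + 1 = -c^2 + c - 5*r^2 + r*(6*c - 5)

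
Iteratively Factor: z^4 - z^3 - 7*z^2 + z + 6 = (z - 3)*(z^3 + 2*z^2 - z - 2) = (z - 3)*(z + 1)*(z^2 + z - 2) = (z - 3)*(z + 1)*(z + 2)*(z - 1)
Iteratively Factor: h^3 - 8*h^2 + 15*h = (h - 5)*(h^2 - 3*h) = h*(h - 5)*(h - 3)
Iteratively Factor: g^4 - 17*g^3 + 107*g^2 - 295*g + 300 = (g - 4)*(g^3 - 13*g^2 + 55*g - 75) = (g - 4)*(g - 3)*(g^2 - 10*g + 25) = (g - 5)*(g - 4)*(g - 3)*(g - 5)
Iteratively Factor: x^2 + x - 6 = (x - 2)*(x + 3)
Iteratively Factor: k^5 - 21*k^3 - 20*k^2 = (k + 4)*(k^4 - 4*k^3 - 5*k^2) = k*(k + 4)*(k^3 - 4*k^2 - 5*k) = k*(k - 5)*(k + 4)*(k^2 + k) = k^2*(k - 5)*(k + 4)*(k + 1)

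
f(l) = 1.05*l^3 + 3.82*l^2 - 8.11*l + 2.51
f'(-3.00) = -2.68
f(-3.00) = 32.87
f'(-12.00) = 353.81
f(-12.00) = -1164.49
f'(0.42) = -4.35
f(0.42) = -0.14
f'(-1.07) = -12.68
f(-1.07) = 14.27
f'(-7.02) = 93.49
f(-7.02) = -115.55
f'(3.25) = 49.99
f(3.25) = 52.55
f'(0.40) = -4.55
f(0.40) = -0.06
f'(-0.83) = -12.28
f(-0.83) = 11.27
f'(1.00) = 2.68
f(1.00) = -0.73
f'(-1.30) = -12.72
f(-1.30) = 17.20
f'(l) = 3.15*l^2 + 7.64*l - 8.11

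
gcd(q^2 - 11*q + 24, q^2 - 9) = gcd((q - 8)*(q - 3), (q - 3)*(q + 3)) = q - 3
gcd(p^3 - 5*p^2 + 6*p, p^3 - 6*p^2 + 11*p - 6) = p^2 - 5*p + 6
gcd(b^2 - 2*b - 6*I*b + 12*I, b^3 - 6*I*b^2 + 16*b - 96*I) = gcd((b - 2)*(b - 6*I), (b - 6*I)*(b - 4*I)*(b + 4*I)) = b - 6*I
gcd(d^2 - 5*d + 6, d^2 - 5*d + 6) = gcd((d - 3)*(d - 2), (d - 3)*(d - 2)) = d^2 - 5*d + 6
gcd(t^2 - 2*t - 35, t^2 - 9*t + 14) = t - 7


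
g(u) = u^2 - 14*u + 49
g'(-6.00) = -26.00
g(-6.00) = 169.00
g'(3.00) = -8.00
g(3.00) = 16.00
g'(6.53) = -0.94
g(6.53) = 0.22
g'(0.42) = -13.16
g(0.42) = 43.30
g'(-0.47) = -14.94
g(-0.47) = 55.80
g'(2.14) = -9.72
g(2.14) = 23.62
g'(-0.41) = -14.82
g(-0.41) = 54.91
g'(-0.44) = -14.88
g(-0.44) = 55.35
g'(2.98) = -8.04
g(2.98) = 16.16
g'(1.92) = -10.16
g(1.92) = 25.81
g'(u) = 2*u - 14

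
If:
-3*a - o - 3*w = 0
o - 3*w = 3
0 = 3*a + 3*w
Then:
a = 1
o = 0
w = -1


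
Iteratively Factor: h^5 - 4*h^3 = (h - 2)*(h^4 + 2*h^3) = (h - 2)*(h + 2)*(h^3) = h*(h - 2)*(h + 2)*(h^2) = h^2*(h - 2)*(h + 2)*(h)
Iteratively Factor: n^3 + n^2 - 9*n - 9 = (n - 3)*(n^2 + 4*n + 3) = (n - 3)*(n + 1)*(n + 3)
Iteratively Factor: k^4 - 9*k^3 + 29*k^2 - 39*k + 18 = (k - 1)*(k^3 - 8*k^2 + 21*k - 18) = (k - 2)*(k - 1)*(k^2 - 6*k + 9) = (k - 3)*(k - 2)*(k - 1)*(k - 3)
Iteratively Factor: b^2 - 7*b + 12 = (b - 3)*(b - 4)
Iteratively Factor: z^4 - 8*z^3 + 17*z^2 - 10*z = (z - 2)*(z^3 - 6*z^2 + 5*z) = (z - 2)*(z - 1)*(z^2 - 5*z) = (z - 5)*(z - 2)*(z - 1)*(z)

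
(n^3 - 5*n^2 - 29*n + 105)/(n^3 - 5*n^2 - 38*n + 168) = (n^2 + 2*n - 15)/(n^2 + 2*n - 24)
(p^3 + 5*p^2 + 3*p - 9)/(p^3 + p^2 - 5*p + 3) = (p + 3)/(p - 1)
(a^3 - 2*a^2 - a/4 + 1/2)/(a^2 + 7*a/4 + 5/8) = 2*(2*a^2 - 5*a + 2)/(4*a + 5)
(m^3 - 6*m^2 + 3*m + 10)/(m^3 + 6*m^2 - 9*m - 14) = (m - 5)/(m + 7)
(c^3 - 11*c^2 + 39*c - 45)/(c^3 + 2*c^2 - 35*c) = (c^2 - 6*c + 9)/(c*(c + 7))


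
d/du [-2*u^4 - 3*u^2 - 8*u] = -8*u^3 - 6*u - 8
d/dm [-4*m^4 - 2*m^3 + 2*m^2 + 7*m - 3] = -16*m^3 - 6*m^2 + 4*m + 7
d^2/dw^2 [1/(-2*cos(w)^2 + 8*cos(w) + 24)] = (-4*sin(w)^4 + 66*sin(w)^2 + 33*cos(w) + 3*cos(3*w) - 6)/(2*(sin(w)^2 + 4*cos(w) + 11)^3)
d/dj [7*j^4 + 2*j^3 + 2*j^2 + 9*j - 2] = 28*j^3 + 6*j^2 + 4*j + 9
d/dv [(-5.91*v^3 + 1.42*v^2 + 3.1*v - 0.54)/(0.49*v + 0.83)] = (-5.7918*v^3 - 14.0201*v^2 + 2.3572*v + 2.8376)/(0.2401*v^2 + 0.8134*v + 0.6889)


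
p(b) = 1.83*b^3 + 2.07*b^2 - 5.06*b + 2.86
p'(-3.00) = 31.93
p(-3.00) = -12.74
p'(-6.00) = 167.74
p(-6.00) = -287.54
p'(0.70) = 0.53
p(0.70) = 0.96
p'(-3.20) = 37.91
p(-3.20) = -19.72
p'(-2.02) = 8.98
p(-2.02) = 6.44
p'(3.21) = 64.80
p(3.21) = 68.48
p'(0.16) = -4.26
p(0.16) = 2.11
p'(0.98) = 4.27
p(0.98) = 1.61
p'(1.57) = 14.97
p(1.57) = 7.10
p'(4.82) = 142.44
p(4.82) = 231.49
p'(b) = 5.49*b^2 + 4.14*b - 5.06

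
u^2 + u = u*(u + 1)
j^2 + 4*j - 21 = (j - 3)*(j + 7)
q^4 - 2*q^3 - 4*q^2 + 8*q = q*(q - 2)^2*(q + 2)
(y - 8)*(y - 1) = y^2 - 9*y + 8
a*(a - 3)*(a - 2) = a^3 - 5*a^2 + 6*a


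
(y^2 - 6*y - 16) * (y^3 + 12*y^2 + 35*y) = y^5 + 6*y^4 - 53*y^3 - 402*y^2 - 560*y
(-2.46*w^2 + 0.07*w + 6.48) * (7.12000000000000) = -17.5152*w^2 + 0.4984*w + 46.1376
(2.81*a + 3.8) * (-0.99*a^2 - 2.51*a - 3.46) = -2.7819*a^3 - 10.8151*a^2 - 19.2606*a - 13.148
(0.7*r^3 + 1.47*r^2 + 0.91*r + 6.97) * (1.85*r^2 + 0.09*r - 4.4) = 1.295*r^5 + 2.7825*r^4 - 1.2642*r^3 + 6.5084*r^2 - 3.3767*r - 30.668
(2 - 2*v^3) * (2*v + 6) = -4*v^4 - 12*v^3 + 4*v + 12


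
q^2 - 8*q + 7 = (q - 7)*(q - 1)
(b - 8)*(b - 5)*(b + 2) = b^3 - 11*b^2 + 14*b + 80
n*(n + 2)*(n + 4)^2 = n^4 + 10*n^3 + 32*n^2 + 32*n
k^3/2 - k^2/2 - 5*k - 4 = (k/2 + 1/2)*(k - 4)*(k + 2)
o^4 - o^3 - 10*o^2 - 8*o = o*(o - 4)*(o + 1)*(o + 2)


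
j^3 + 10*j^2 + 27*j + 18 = (j + 1)*(j + 3)*(j + 6)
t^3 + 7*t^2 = t^2*(t + 7)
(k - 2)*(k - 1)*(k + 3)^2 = k^4 + 3*k^3 - 7*k^2 - 15*k + 18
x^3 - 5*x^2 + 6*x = x*(x - 3)*(x - 2)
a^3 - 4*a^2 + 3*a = a*(a - 3)*(a - 1)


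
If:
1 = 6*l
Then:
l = 1/6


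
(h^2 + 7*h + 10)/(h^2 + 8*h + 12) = (h + 5)/(h + 6)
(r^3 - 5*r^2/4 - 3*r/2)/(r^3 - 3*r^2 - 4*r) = (-4*r^2 + 5*r + 6)/(4*(-r^2 + 3*r + 4))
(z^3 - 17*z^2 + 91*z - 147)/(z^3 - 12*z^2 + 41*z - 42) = (z - 7)/(z - 2)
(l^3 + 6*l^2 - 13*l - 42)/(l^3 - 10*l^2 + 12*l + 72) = (l^2 + 4*l - 21)/(l^2 - 12*l + 36)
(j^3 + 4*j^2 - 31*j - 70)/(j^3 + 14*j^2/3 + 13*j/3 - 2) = 3*(j^2 + 2*j - 35)/(3*j^2 + 8*j - 3)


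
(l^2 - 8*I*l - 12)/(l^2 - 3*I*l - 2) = (l - 6*I)/(l - I)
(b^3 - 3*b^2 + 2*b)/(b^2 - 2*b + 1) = b*(b - 2)/(b - 1)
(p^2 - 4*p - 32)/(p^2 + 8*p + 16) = (p - 8)/(p + 4)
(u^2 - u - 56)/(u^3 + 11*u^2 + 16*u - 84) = (u - 8)/(u^2 + 4*u - 12)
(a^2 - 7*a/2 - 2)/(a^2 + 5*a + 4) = (a^2 - 7*a/2 - 2)/(a^2 + 5*a + 4)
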